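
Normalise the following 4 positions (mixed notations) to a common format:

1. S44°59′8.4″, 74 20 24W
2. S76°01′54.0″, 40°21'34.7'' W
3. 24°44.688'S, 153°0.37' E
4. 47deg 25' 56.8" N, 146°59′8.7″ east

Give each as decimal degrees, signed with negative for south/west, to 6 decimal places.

Point 1:
  Latitude: 59′ + 8.4″ = 59.14000′; 44 + 59.14000/60 = 44.9856667
  S ⇒ negate
  λ: 74° + 20/60 + 24/3600 = 74 + 0.333333 + 0.006667 = 74.3400000
  hemisphere W, so the sign is −
Point 2:
  Lat: 1′ + 54″ = 1.90000′; 76 + 1.90000/60 = 76.0316667
  S ⇒ negate
  λ: 40° + 21/60 + 34.7/3600 = 40 + 0.350000 + 0.009639 = 40.3596389
  W ⇒ negate
Point 3:
  Latitude: 44.688′ = 0.744800°; total 24.7448000
  hemisphere S, so the sign is −
  Longitude: 153 + 0.37/60 = 153.0061667
  E → positive
Point 4:
  Latitude: 47° + 25/60 + 56.8/3600 = 47 + 0.416667 + 0.015778 = 47.4324444
  N → positive
  Longitude: 146° + 59/60 + 8.7/3600 = 146 + 0.983333 + 0.002417 = 146.9857500
  E ⇒ keep positive

1. -44.985667, -74.340000
2. -76.031667, -40.359639
3. -24.744800, 153.006167
4. 47.432444, 146.985750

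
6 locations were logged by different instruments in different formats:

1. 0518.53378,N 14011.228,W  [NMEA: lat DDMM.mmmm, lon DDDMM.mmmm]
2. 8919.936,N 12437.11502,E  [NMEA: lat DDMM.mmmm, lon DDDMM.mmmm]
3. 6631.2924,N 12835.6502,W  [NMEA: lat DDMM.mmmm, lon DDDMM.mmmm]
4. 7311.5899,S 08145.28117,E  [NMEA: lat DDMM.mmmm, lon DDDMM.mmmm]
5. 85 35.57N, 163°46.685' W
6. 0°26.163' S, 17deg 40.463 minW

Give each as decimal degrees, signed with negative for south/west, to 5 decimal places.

1. 5.30890, -140.18713
2. 89.33227, 124.61858
3. 66.52154, -128.59417
4. -73.19317, 81.75469
5. 85.59283, -163.77808
6. -0.43605, -17.67438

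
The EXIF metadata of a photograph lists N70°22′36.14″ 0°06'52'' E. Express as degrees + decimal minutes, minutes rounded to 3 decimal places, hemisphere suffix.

70° 22.602′ N, 0° 6.867′ E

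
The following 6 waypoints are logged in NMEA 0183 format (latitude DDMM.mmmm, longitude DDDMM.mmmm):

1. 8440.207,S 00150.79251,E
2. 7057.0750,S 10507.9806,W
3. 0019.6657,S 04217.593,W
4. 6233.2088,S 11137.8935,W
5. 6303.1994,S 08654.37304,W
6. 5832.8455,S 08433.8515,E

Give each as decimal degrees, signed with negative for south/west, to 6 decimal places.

1. -84.670117, 1.846542
2. -70.951250, -105.133010
3. -0.327762, -42.293217
4. -62.553480, -111.631558
5. -63.053323, -86.906217
6. -58.547425, 84.564192

Point 1:
  φ: split at 2 digits → 84° and 40.207′; 84 + 40.207/60 = 84.6701167
  S ⇒ negate
  Longitude: degrees = first 3 digits = 1, minutes = 50.79251; 1 + 50.79251/60 = 1.8465418
  E ⇒ keep positive
Point 2:
  Latitude: split at 2 digits → 70° and 57.075′; 70 + 57.075/60 = 70.9512500
  S ⇒ negate
  Longitude: degrees = first 3 digits = 105, minutes = 7.9806; 105 + 7.9806/60 = 105.1330100
  hemisphere W, so the sign is −
Point 3:
  φ: split at 2 digits → 00° and 19.6657′; 0 + 19.6657/60 = 0.3277617
  S ⇒ negate
  Lon: split at 3 digits → 042° and 17.593′; 42 + 17.593/60 = 42.2932167
  W → negative
Point 4:
  Lat: split at 2 digits → 62° and 33.2088′; 62 + 33.2088/60 = 62.5534800
  S → negative
  Longitude: degrees = first 3 digits = 111, minutes = 37.8935; 111 + 37.8935/60 = 111.6315583
  hemisphere W, so the sign is −
Point 5:
  Lat: split at 2 digits → 63° and 3.1994′; 63 + 3.1994/60 = 63.0533233
  S ⇒ negate
  Longitude: degrees = first 3 digits = 86, minutes = 54.37304; 86 + 54.37304/60 = 86.9062173
  W ⇒ negate
Point 6:
  φ: split at 2 digits → 58° and 32.8455′; 58 + 32.8455/60 = 58.5474250
  S → negative
  λ: degrees = first 3 digits = 84, minutes = 33.8515; 84 + 33.8515/60 = 84.5641917
  E ⇒ keep positive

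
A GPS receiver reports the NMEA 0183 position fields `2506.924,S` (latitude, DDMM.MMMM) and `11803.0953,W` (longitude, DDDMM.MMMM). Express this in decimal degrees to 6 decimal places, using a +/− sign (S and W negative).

-25.115400, -118.051588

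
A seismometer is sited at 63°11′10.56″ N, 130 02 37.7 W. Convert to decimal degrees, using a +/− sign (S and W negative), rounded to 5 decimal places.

φ: 63° + 11/60 + 10.56/3600 = 63 + 0.183333 + 0.002933 = 63.186267
N → positive
λ: 2′ + 37.7″ = 2.62833′; 130 + 2.62833/60 = 130.043806
hemisphere W, so the sign is −

63.18627, -130.04381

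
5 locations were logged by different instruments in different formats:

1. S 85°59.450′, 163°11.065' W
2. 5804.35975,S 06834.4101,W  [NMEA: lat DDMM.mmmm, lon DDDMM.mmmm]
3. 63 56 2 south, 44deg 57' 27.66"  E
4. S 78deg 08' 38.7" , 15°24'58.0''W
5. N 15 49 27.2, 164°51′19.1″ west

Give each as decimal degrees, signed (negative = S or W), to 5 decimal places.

Point 1:
  Lat: 59.45′ = 0.990833°; total 85.990833
  S ⇒ negate
  Longitude: 163 + 11.065/60 = 163.184417
  hemisphere W, so the sign is −
Point 2:
  Lat: split at 2 digits → 58° and 4.35975′; 58 + 4.35975/60 = 58.072663
  S → negative
  λ: split at 3 digits → 068° and 34.4101′; 68 + 34.4101/60 = 68.573502
  hemisphere W, so the sign is −
Point 3:
  φ: 63° + 56/60 + 2/3600 = 63 + 0.933333 + 0.000556 = 63.933889
  S → negative
  Longitude: 44° + 57/60 + 27.66/3600 = 44 + 0.950000 + 0.007683 = 44.957683
  E ⇒ keep positive
Point 4:
  Latitude: 78° + 8/60 + 38.7/3600 = 78 + 0.133333 + 0.010750 = 78.144083
  hemisphere S, so the sign is −
  λ: 15 + 24/60 + 58/3600 = 15.416111
  W ⇒ negate
Point 5:
  Latitude: 15° + 49/60 + 27.2/3600 = 15 + 0.816667 + 0.007556 = 15.824222
  N ⇒ keep positive
  Longitude: 164 + 51/60 + 19.1/3600 = 164.855306
  hemisphere W, so the sign is −

1. -85.99083, -163.18442
2. -58.07266, -68.57350
3. -63.93389, 44.95768
4. -78.14408, -15.41611
5. 15.82422, -164.85531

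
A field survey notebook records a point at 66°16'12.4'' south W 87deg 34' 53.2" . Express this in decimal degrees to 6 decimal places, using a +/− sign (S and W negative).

Latitude: 66° + 16/60 + 12.4/3600 = 66 + 0.266667 + 0.003444 = 66.2701111
hemisphere S, so the sign is −
Lon: 87° + 34/60 + 53.2/3600 = 87 + 0.566667 + 0.014778 = 87.5814444
hemisphere W, so the sign is −

-66.270111, -87.581444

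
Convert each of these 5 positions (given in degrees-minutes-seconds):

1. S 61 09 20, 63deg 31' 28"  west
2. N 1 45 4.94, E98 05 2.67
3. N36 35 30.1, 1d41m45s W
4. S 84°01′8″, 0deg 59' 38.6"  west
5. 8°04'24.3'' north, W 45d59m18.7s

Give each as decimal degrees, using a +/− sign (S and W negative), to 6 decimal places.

1. -61.155556, -63.524444
2. 1.751372, 98.084075
3. 36.591694, -1.695833
4. -84.018889, -0.994056
5. 8.073417, -45.988528

Point 1:
  Latitude: 61° + 9/60 + 20/3600 = 61 + 0.150000 + 0.005556 = 61.1555556
  S ⇒ negate
  λ: 63° + 31/60 + 28/3600 = 63 + 0.516667 + 0.007778 = 63.5244444
  W ⇒ negate
Point 2:
  Lat: 1 + 45/60 + 4.94/3600 = 1.7513722
  N → positive
  Longitude: 5′ + 2.67″ = 5.04450′; 98 + 5.04450/60 = 98.0840750
  E → positive
Point 3:
  φ: 35′ + 30.1″ = 35.50167′; 36 + 35.50167/60 = 36.5916944
  N → positive
  Longitude: 1° + 41/60 + 45/3600 = 1 + 0.683333 + 0.012500 = 1.6958333
  W → negative
Point 4:
  Latitude: 84 + 1/60 + 8/3600 = 84.0188889
  S → negative
  Lon: 0° + 59/60 + 38.6/3600 = 0 + 0.983333 + 0.010722 = 0.9940556
  W → negative
Point 5:
  φ: 8 + 4/60 + 24.3/3600 = 8.0734167
  N ⇒ keep positive
  λ: 45 + 59/60 + 18.7/3600 = 45.9885278
  W ⇒ negate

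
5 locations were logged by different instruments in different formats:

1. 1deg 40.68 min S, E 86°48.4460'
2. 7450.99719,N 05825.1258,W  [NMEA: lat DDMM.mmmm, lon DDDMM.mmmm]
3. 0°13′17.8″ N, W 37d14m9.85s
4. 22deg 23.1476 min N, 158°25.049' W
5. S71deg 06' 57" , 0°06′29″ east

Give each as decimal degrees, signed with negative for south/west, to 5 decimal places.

Point 1:
  Latitude: 1 + 40.68/60 = 1.678000
  S → negative
  Lon: 48.446′ = 0.807433°; total 86.807433
  E → positive
Point 2:
  φ: split at 2 digits → 74° and 50.99719′; 74 + 50.99719/60 = 74.849953
  N ⇒ keep positive
  Lon: degrees = first 3 digits = 58, minutes = 25.1258; 58 + 25.1258/60 = 58.418763
  W → negative
Point 3:
  Lat: 0° + 13/60 + 17.8/3600 = 0 + 0.216667 + 0.004944 = 0.221611
  N → positive
  Lon: 37 + 14/60 + 9.85/3600 = 37.236069
  W → negative
Point 4:
  Latitude: 22 + 23.1476/60 = 22.385793
  N → positive
  Lon: 25.049′ = 0.417483°; total 158.417483
  W → negative
Point 5:
  Latitude: 71° + 6/60 + 57/3600 = 71 + 0.100000 + 0.015833 = 71.115833
  S → negative
  Longitude: 0° + 6/60 + 29/3600 = 0 + 0.100000 + 0.008056 = 0.108056
  E → positive

1. -1.67800, 86.80743
2. 74.84995, -58.41876
3. 0.22161, -37.23607
4. 22.38579, -158.41748
5. -71.11583, 0.10806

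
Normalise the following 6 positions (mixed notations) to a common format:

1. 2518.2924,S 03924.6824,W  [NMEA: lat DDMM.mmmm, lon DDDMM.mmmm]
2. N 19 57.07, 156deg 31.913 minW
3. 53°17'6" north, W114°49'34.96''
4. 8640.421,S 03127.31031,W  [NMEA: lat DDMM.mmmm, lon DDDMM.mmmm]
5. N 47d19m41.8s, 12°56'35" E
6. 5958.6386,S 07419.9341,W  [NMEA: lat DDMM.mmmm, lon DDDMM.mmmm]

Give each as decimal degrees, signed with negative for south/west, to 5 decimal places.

1. -25.30487, -39.41137
2. 19.95117, -156.53188
3. 53.28500, -114.82638
4. -86.67368, -31.45517
5. 47.32828, 12.94306
6. -59.97731, -74.33224

Point 1:
  Latitude: degrees = first 2 digits = 25, minutes = 18.2924; 25 + 18.2924/60 = 25.304873
  S → negative
  Lon: split at 3 digits → 039° and 24.6824′; 39 + 24.6824/60 = 39.411373
  W → negative
Point 2:
  Latitude: 19 + 57.07/60 = 19.951167
  N → positive
  Longitude: 156 + 31.913/60 = 156.531883
  W → negative
Point 3:
  Lat: 53 + 17/60 + 6/3600 = 53.285000
  N ⇒ keep positive
  Lon: 114° + 49/60 + 34.96/3600 = 114 + 0.816667 + 0.009711 = 114.826378
  W → negative
Point 4:
  Latitude: split at 2 digits → 86° and 40.421′; 86 + 40.421/60 = 86.673683
  S → negative
  Lon: degrees = first 3 digits = 31, minutes = 27.31031; 31 + 27.31031/60 = 31.455172
  W ⇒ negate
Point 5:
  Lat: 19′ + 41.8″ = 19.69667′; 47 + 19.69667/60 = 47.328278
  N → positive
  Lon: 12° + 56/60 + 35/3600 = 12 + 0.933333 + 0.009722 = 12.943056
  E ⇒ keep positive
Point 6:
  Latitude: degrees = first 2 digits = 59, minutes = 58.6386; 59 + 58.6386/60 = 59.977310
  hemisphere S, so the sign is −
  Lon: split at 3 digits → 074° and 19.9341′; 74 + 19.9341/60 = 74.332235
  W → negative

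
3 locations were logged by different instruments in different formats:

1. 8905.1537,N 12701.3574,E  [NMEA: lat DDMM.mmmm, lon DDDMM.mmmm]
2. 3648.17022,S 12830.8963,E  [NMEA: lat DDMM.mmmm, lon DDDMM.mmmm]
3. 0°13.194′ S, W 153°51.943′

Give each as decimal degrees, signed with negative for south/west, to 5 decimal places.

Point 1:
  Lat: degrees = first 2 digits = 89, minutes = 5.1537; 89 + 5.1537/60 = 89.085895
  N → positive
  Lon: degrees = first 3 digits = 127, minutes = 1.3574; 127 + 1.3574/60 = 127.022623
  E ⇒ keep positive
Point 2:
  φ: split at 2 digits → 36° and 48.17022′; 36 + 48.17022/60 = 36.802837
  hemisphere S, so the sign is −
  Longitude: split at 3 digits → 128° and 30.8963′; 128 + 30.8963/60 = 128.514938
  E → positive
Point 3:
  Latitude: 0 + 13.194/60 = 0.219900
  S → negative
  Lon: 51.943′ = 0.865717°; total 153.865717
  hemisphere W, so the sign is −

1. 89.08590, 127.02262
2. -36.80284, 128.51494
3. -0.21990, -153.86572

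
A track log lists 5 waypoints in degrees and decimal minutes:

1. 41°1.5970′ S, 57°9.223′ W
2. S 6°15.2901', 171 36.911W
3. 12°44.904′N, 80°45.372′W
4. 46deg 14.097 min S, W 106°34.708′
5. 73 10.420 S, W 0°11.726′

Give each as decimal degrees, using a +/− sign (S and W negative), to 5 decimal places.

1. -41.02662, -57.15372
2. -6.25484, -171.61518
3. 12.74840, -80.75620
4. -46.23495, -106.57847
5. -73.17367, -0.19543

Point 1:
  Lat: 41 + 1.597/60 = 41.026617
  S ⇒ negate
  Lon: 57 + 9.223/60 = 57.153717
  W → negative
Point 2:
  Latitude: 6 + 15.2901/60 = 6.254835
  S ⇒ negate
  Longitude: 36.911′ = 0.615183°; total 171.615183
  W → negative
Point 3:
  φ: 12 + 44.904/60 = 12.748400
  N → positive
  Lon: 80 + 45.372/60 = 80.756200
  W ⇒ negate
Point 4:
  Lat: 46 + 14.097/60 = 46.234950
  hemisphere S, so the sign is −
  Longitude: 34.708′ = 0.578467°; total 106.578467
  W → negative
Point 5:
  Latitude: 73 + 10.42/60 = 73.173667
  S ⇒ negate
  Lon: 0 + 11.726/60 = 0.195433
  W ⇒ negate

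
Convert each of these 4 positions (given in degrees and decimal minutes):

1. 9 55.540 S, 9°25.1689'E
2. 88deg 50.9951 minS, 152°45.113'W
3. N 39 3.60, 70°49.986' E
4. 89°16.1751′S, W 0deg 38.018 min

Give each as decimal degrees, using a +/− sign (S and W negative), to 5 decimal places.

1. -9.92567, 9.41948
2. -88.84992, -152.75188
3. 39.06000, 70.83310
4. -89.26959, -0.63363

Point 1:
  φ: 55.54′ = 0.925667°; total 9.925667
  hemisphere S, so the sign is −
  Longitude: 25.1689′ = 0.419482°; total 9.419482
  E ⇒ keep positive
Point 2:
  Latitude: 50.9951′ = 0.849918°; total 88.849918
  S ⇒ negate
  Lon: 152 + 45.113/60 = 152.751883
  hemisphere W, so the sign is −
Point 3:
  φ: 39 + 3.6/60 = 39.060000
  N → positive
  Lon: 70 + 49.986/60 = 70.833100
  E → positive
Point 4:
  Lat: 89 + 16.1751/60 = 89.269585
  hemisphere S, so the sign is −
  Longitude: 38.018′ = 0.633633°; total 0.633633
  W → negative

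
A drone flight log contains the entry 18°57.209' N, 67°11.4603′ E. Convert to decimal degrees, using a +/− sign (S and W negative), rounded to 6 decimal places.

18.953483, 67.191005

φ: 57.209′ = 0.953483°; total 18.9534833
N → positive
Lon: 11.4603′ = 0.191005°; total 67.1910050
E → positive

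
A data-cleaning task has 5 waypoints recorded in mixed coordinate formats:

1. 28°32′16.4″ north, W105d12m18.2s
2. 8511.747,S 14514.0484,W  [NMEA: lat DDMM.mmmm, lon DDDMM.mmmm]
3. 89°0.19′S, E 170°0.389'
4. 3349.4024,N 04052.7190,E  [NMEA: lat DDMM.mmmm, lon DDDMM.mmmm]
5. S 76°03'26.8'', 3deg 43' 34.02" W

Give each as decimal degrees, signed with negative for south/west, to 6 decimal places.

1. 28.537889, -105.205056
2. -85.195783, -145.234140
3. -89.003167, 170.006483
4. 33.823373, 40.878650
5. -76.057444, -3.726117

Point 1:
  φ: 28° + 32/60 + 16.4/3600 = 28 + 0.533333 + 0.004556 = 28.5378889
  N → positive
  Longitude: 105° + 12/60 + 18.2/3600 = 105 + 0.200000 + 0.005056 = 105.2050556
  hemisphere W, so the sign is −
Point 2:
  Latitude: split at 2 digits → 85° and 11.747′; 85 + 11.747/60 = 85.1957833
  hemisphere S, so the sign is −
  Lon: degrees = first 3 digits = 145, minutes = 14.0484; 145 + 14.0484/60 = 145.2341400
  W ⇒ negate
Point 3:
  Latitude: 0.19′ = 0.003167°; total 89.0031667
  S ⇒ negate
  λ: 0.389′ = 0.006483°; total 170.0064833
  E ⇒ keep positive
Point 4:
  φ: split at 2 digits → 33° and 49.4024′; 33 + 49.4024/60 = 33.8233733
  N → positive
  Lon: split at 3 digits → 040° and 52.719′; 40 + 52.719/60 = 40.8786500
  E → positive
Point 5:
  Latitude: 3′ + 26.8″ = 3.44667′; 76 + 3.44667/60 = 76.0574444
  S ⇒ negate
  Lon: 43′ + 34.02″ = 43.56700′; 3 + 43.56700/60 = 3.7261167
  W → negative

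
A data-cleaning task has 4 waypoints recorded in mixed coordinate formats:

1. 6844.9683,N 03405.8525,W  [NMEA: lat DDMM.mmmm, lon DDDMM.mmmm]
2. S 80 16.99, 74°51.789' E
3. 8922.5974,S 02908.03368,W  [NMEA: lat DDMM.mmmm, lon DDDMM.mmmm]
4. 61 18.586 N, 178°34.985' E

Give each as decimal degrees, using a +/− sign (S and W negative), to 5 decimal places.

1. 68.74947, -34.09754
2. -80.28317, 74.86315
3. -89.37662, -29.13389
4. 61.30977, 178.58308

Point 1:
  φ: split at 2 digits → 68° and 44.9683′; 68 + 44.9683/60 = 68.749472
  N ⇒ keep positive
  Longitude: split at 3 digits → 034° and 5.8525′; 34 + 5.8525/60 = 34.097542
  W ⇒ negate
Point 2:
  Latitude: 80 + 16.99/60 = 80.283167
  S → negative
  λ: 74 + 51.789/60 = 74.863150
  E → positive
Point 3:
  φ: split at 2 digits → 89° and 22.5974′; 89 + 22.5974/60 = 89.376623
  hemisphere S, so the sign is −
  Longitude: degrees = first 3 digits = 29, minutes = 8.03368; 29 + 8.03368/60 = 29.133895
  W → negative
Point 4:
  φ: 18.586′ = 0.309767°; total 61.309767
  N → positive
  λ: 178 + 34.985/60 = 178.583083
  E ⇒ keep positive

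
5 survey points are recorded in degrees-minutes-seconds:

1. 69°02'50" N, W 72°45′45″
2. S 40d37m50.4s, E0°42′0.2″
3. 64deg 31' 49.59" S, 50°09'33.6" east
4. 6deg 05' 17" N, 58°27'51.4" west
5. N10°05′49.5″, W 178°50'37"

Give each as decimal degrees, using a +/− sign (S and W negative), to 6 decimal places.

Point 1:
  φ: 69 + 2/60 + 50/3600 = 69.0472222
  N → positive
  λ: 45′ + 45″ = 45.75000′; 72 + 45.75000/60 = 72.7625000
  hemisphere W, so the sign is −
Point 2:
  Lat: 40° + 37/60 + 50.4/3600 = 40 + 0.616667 + 0.014000 = 40.6306667
  S → negative
  Lon: 0 + 42/60 + 0.2/3600 = 0.7000556
  E ⇒ keep positive
Point 3:
  Latitude: 64 + 31/60 + 49.59/3600 = 64.5304417
  S ⇒ negate
  Lon: 50 + 9/60 + 33.6/3600 = 50.1593333
  E ⇒ keep positive
Point 4:
  Latitude: 6° + 5/60 + 17/3600 = 6 + 0.083333 + 0.004722 = 6.0880556
  N → positive
  Lon: 58 + 27/60 + 51.4/3600 = 58.4642778
  W ⇒ negate
Point 5:
  Lat: 5′ + 49.5″ = 5.82500′; 10 + 5.82500/60 = 10.0970833
  N → positive
  Lon: 178° + 50/60 + 37/3600 = 178 + 0.833333 + 0.010278 = 178.8436111
  W → negative

1. 69.047222, -72.762500
2. -40.630667, 0.700056
3. -64.530442, 50.159333
4. 6.088056, -58.464278
5. 10.097083, -178.843611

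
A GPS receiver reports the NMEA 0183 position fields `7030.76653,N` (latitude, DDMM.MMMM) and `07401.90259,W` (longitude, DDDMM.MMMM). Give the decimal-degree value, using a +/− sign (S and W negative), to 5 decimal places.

φ: degrees = first 2 digits = 70, minutes = 30.76653; 70 + 30.76653/60 = 70.512776
N ⇒ keep positive
Lon: split at 3 digits → 074° and 1.90259′; 74 + 1.90259/60 = 74.031710
W ⇒ negate

70.51278, -74.03171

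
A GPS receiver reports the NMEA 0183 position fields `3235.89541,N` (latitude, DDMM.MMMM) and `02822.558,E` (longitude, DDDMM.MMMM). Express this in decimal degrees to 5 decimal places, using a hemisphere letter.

32.59826° N, 28.37597° E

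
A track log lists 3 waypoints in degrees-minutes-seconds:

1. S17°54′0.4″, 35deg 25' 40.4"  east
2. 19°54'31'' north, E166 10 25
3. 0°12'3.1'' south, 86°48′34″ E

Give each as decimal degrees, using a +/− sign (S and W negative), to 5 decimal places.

Point 1:
  Lat: 17 + 54/60 + 0.4/3600 = 17.900111
  S ⇒ negate
  Longitude: 35 + 25/60 + 40.4/3600 = 35.427889
  E → positive
Point 2:
  Lat: 54′ + 31″ = 54.51667′; 19 + 54.51667/60 = 19.908611
  N → positive
  Lon: 166° + 10/60 + 25/3600 = 166 + 0.166667 + 0.006944 = 166.173611
  E ⇒ keep positive
Point 3:
  Latitude: 0° + 12/60 + 3.1/3600 = 0 + 0.200000 + 0.000861 = 0.200861
  S ⇒ negate
  Longitude: 86 + 48/60 + 34/3600 = 86.809444
  E ⇒ keep positive

1. -17.90011, 35.42789
2. 19.90861, 166.17361
3. -0.20086, 86.80944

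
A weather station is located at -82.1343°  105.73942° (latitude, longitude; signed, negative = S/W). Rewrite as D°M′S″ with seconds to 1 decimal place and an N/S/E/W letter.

82°08′3.5″ S, 105°44′21.9″ E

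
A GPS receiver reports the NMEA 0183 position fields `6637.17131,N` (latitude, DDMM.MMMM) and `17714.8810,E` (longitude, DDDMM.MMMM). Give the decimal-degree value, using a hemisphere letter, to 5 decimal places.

Latitude: split at 2 digits → 66° and 37.17131′; 66 + 37.17131/60 = 66.619522
Longitude: degrees = first 3 digits = 177, minutes = 14.881; 177 + 14.881/60 = 177.248017

66.61952° N, 177.24802° E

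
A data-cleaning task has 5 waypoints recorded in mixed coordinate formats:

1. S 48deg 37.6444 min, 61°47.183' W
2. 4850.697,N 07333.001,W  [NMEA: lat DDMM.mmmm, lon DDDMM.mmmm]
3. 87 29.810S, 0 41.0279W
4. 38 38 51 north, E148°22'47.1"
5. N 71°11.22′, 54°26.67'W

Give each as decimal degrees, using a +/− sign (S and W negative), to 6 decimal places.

1. -48.627407, -61.786383
2. 48.844950, -73.550017
3. -87.496833, -0.683798
4. 38.647500, 148.379750
5. 71.187000, -54.444500

Point 1:
  φ: 48 + 37.6444/60 = 48.6274067
  S ⇒ negate
  Lon: 61 + 47.183/60 = 61.7863833
  W ⇒ negate
Point 2:
  Lat: split at 2 digits → 48° and 50.697′; 48 + 50.697/60 = 48.8449500
  N ⇒ keep positive
  Longitude: split at 3 digits → 073° and 33.001′; 73 + 33.001/60 = 73.5500167
  W ⇒ negate
Point 3:
  Latitude: 29.81′ = 0.496833°; total 87.4968333
  hemisphere S, so the sign is −
  Longitude: 0 + 41.0279/60 = 0.6837983
  W ⇒ negate
Point 4:
  φ: 38 + 38/60 + 51/3600 = 38.6475000
  N → positive
  λ: 148 + 22/60 + 47.1/3600 = 148.3797500
  E → positive
Point 5:
  φ: 71 + 11.22/60 = 71.1870000
  N → positive
  Lon: 26.67′ = 0.444500°; total 54.4445000
  hemisphere W, so the sign is −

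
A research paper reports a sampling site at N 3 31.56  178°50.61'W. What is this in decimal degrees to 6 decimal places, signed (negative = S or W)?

φ: 3 + 31.56/60 = 3.5260000
N → positive
Longitude: 50.61′ = 0.843500°; total 178.8435000
hemisphere W, so the sign is −

3.526000, -178.843500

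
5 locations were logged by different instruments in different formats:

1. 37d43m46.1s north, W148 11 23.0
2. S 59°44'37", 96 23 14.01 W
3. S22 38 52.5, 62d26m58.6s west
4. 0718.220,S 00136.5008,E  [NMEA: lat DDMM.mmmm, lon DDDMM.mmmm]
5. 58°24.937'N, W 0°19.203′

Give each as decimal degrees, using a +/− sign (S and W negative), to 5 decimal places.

Point 1:
  Lat: 43′ + 46.1″ = 43.76833′; 37 + 43.76833/60 = 37.729472
  N → positive
  Longitude: 148° + 11/60 + 23/3600 = 148 + 0.183333 + 0.006389 = 148.189722
  W → negative
Point 2:
  Latitude: 59 + 44/60 + 37/3600 = 59.743611
  S ⇒ negate
  Longitude: 23′ + 14.01″ = 23.23350′; 96 + 23.23350/60 = 96.387225
  W ⇒ negate
Point 3:
  Latitude: 22 + 38/60 + 52.5/3600 = 22.647917
  hemisphere S, so the sign is −
  Lon: 62 + 26/60 + 58.6/3600 = 62.449611
  hemisphere W, so the sign is −
Point 4:
  Latitude: split at 2 digits → 07° and 18.22′; 7 + 18.22/60 = 7.303667
  S ⇒ negate
  λ: split at 3 digits → 001° and 36.5008′; 1 + 36.5008/60 = 1.608347
  E → positive
Point 5:
  Latitude: 58 + 24.937/60 = 58.415617
  N ⇒ keep positive
  Lon: 0 + 19.203/60 = 0.320050
  hemisphere W, so the sign is −

1. 37.72947, -148.18972
2. -59.74361, -96.38723
3. -22.64792, -62.44961
4. -7.30367, 1.60835
5. 58.41562, -0.32005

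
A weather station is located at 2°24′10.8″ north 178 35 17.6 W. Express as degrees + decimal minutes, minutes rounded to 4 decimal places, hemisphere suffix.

Latitude: 24 + 10.8/60 = 24.180000′
Longitude: seconds/60 = 0.29333; minutes = 35 + 0.29333 = 35.293333

2° 24.1800′ N, 178° 35.2933′ W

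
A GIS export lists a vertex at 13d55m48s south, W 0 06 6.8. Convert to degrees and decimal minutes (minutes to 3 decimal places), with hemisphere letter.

13° 55.800′ S, 0° 6.113′ W

Latitude: seconds/60 = 0.80000; minutes = 55 + 0.80000 = 55.80000
Lon: 6 + 6.8/60 = 6.11333′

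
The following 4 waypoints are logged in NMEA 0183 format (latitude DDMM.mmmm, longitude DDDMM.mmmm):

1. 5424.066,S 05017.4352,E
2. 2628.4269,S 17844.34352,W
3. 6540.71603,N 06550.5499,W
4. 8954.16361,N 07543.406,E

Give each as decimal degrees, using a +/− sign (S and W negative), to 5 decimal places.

Point 1:
  Latitude: degrees = first 2 digits = 54, minutes = 24.066; 54 + 24.066/60 = 54.401100
  S ⇒ negate
  Longitude: split at 3 digits → 050° and 17.4352′; 50 + 17.4352/60 = 50.290587
  E ⇒ keep positive
Point 2:
  Latitude: split at 2 digits → 26° and 28.4269′; 26 + 28.4269/60 = 26.473782
  hemisphere S, so the sign is −
  λ: split at 3 digits → 178° and 44.34352′; 178 + 44.34352/60 = 178.739059
  W ⇒ negate
Point 3:
  φ: split at 2 digits → 65° and 40.71603′; 65 + 40.71603/60 = 65.678601
  N → positive
  Lon: degrees = first 3 digits = 65, minutes = 50.5499; 65 + 50.5499/60 = 65.842498
  hemisphere W, so the sign is −
Point 4:
  φ: split at 2 digits → 89° and 54.16361′; 89 + 54.16361/60 = 89.902727
  N → positive
  Lon: split at 3 digits → 075° and 43.406′; 75 + 43.406/60 = 75.723433
  E ⇒ keep positive

1. -54.40110, 50.29059
2. -26.47378, -178.73906
3. 65.67860, -65.84250
4. 89.90273, 75.72343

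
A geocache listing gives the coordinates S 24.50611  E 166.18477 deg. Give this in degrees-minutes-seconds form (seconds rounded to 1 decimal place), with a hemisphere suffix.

Latitude: 0.506110 × 60 = 30.36660′ → 30′, remainder × 60 = 21.996″
Lon: whole degrees 166; 11.08620′ → 11′ and 5.172″

24°30′22.0″ S, 166°11′5.2″ E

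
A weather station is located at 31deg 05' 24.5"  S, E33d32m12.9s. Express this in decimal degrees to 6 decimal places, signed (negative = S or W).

-31.090139, 33.536917

Latitude: 31° + 5/60 + 24.5/3600 = 31 + 0.083333 + 0.006806 = 31.0901389
S → negative
λ: 33° + 32/60 + 12.9/3600 = 33 + 0.533333 + 0.003583 = 33.5369167
E ⇒ keep positive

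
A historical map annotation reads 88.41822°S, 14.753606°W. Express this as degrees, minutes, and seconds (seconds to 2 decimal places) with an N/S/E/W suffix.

88°25′5.59″ S, 14°45′12.98″ W

φ: 0.418220° → 25.09320′; 0.09320 × 60 = 5.5920″
Longitude: 0.753606 × 60 = 45.21636′ → 45′, remainder × 60 = 12.9816″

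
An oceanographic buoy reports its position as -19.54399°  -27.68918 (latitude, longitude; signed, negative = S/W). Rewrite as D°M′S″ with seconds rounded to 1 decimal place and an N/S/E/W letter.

Latitude is negative → S; |value| = 19.543990
φ: 0.543990 × 60 = 32.63940′ → 32′, remainder × 60 = 38.364″
Longitude is negative → W; |value| = 27.689180
Lon: 0.689180 × 60 = 41.35080′ → 41′, remainder × 60 = 21.048″

19°32′38.4″ S, 27°41′21.0″ W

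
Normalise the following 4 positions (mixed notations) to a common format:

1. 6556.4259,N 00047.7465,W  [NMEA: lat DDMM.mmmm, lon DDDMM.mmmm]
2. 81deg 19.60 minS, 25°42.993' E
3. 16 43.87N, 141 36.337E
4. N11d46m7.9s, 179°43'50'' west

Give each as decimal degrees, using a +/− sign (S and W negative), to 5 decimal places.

Point 1:
  Latitude: split at 2 digits → 65° and 56.4259′; 65 + 56.4259/60 = 65.940432
  N ⇒ keep positive
  λ: degrees = first 3 digits = 0, minutes = 47.7465; 0 + 47.7465/60 = 0.795775
  W ⇒ negate
Point 2:
  Lat: 81 + 19.6/60 = 81.326667
  hemisphere S, so the sign is −
  Lon: 25 + 42.993/60 = 25.716550
  E → positive
Point 3:
  Latitude: 16 + 43.87/60 = 16.731167
  N → positive
  Longitude: 36.337′ = 0.605617°; total 141.605617
  E ⇒ keep positive
Point 4:
  φ: 46′ + 7.9″ = 46.13167′; 11 + 46.13167/60 = 11.768861
  N → positive
  Lon: 179 + 43/60 + 50/3600 = 179.730556
  W → negative

1. 65.94043, -0.79578
2. -81.32667, 25.71655
3. 16.73117, 141.60562
4. 11.76886, -179.73056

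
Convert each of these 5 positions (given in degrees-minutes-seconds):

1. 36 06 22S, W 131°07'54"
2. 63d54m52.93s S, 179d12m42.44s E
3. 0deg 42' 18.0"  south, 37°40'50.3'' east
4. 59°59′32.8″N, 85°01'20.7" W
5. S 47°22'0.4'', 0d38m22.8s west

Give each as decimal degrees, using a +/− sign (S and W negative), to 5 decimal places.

1. -36.10611, -131.13167
2. -63.91470, 179.21179
3. -0.70500, 37.68064
4. 59.99244, -85.02242
5. -47.36678, -0.63967

Point 1:
  Latitude: 36 + 6/60 + 22/3600 = 36.106111
  hemisphere S, so the sign is −
  Lon: 131 + 7/60 + 54/3600 = 131.131667
  W ⇒ negate
Point 2:
  φ: 54′ + 52.93″ = 54.88217′; 63 + 54.88217/60 = 63.914703
  hemisphere S, so the sign is −
  Lon: 12′ + 42.44″ = 12.70733′; 179 + 12.70733/60 = 179.211789
  E → positive
Point 3:
  φ: 42′ + 18″ = 42.30000′; 0 + 42.30000/60 = 0.705000
  hemisphere S, so the sign is −
  Longitude: 40′ + 50.3″ = 40.83833′; 37 + 40.83833/60 = 37.680639
  E ⇒ keep positive
Point 4:
  Lat: 59′ + 32.8″ = 59.54667′; 59 + 59.54667/60 = 59.992444
  N → positive
  Longitude: 85 + 1/60 + 20.7/3600 = 85.022417
  hemisphere W, so the sign is −
Point 5:
  Lat: 47° + 22/60 + 0.4/3600 = 47 + 0.366667 + 0.000111 = 47.366778
  hemisphere S, so the sign is −
  Longitude: 0° + 38/60 + 22.8/3600 = 0 + 0.633333 + 0.006333 = 0.639667
  hemisphere W, so the sign is −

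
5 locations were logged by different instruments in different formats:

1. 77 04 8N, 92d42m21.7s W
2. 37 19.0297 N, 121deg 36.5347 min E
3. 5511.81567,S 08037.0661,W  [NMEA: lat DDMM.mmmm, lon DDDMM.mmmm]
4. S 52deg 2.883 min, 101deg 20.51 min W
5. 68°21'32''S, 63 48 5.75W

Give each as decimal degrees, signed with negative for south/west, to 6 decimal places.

Point 1:
  Lat: 4′ + 8″ = 4.13333′; 77 + 4.13333/60 = 77.0688889
  N ⇒ keep positive
  Longitude: 92 + 42/60 + 21.7/3600 = 92.7060278
  hemisphere W, so the sign is −
Point 2:
  φ: 37 + 19.0297/60 = 37.3171617
  N ⇒ keep positive
  Longitude: 36.5347′ = 0.608912°; total 121.6089117
  E → positive
Point 3:
  φ: split at 2 digits → 55° and 11.81567′; 55 + 11.81567/60 = 55.1969278
  S ⇒ negate
  Lon: split at 3 digits → 080° and 37.0661′; 80 + 37.0661/60 = 80.6177683
  W → negative
Point 4:
  Latitude: 2.883′ = 0.048050°; total 52.0480500
  hemisphere S, so the sign is −
  λ: 101 + 20.51/60 = 101.3418333
  hemisphere W, so the sign is −
Point 5:
  Latitude: 68° + 21/60 + 32/3600 = 68 + 0.350000 + 0.008889 = 68.3588889
  S → negative
  λ: 63 + 48/60 + 5.75/3600 = 63.8015972
  W → negative

1. 77.068889, -92.706028
2. 37.317162, 121.608912
3. -55.196928, -80.617768
4. -52.048050, -101.341833
5. -68.358889, -63.801597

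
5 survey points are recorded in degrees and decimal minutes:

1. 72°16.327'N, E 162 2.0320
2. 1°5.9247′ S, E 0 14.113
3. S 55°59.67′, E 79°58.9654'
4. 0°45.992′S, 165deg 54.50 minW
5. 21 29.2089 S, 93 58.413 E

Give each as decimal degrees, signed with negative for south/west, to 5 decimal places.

1. 72.27212, 162.03387
2. -1.09875, 0.23522
3. -55.99450, 79.98276
4. -0.76653, -165.90833
5. -21.48682, 93.97355

Point 1:
  φ: 16.327′ = 0.272117°; total 72.272117
  N ⇒ keep positive
  Longitude: 2.032′ = 0.033867°; total 162.033867
  E ⇒ keep positive
Point 2:
  Latitude: 5.9247′ = 0.098745°; total 1.098745
  hemisphere S, so the sign is −
  λ: 0 + 14.113/60 = 0.235217
  E → positive
Point 3:
  φ: 55 + 59.67/60 = 55.994500
  hemisphere S, so the sign is −
  Longitude: 79 + 58.9654/60 = 79.982757
  E ⇒ keep positive
Point 4:
  Latitude: 0 + 45.992/60 = 0.766533
  hemisphere S, so the sign is −
  Longitude: 165 + 54.5/60 = 165.908333
  hemisphere W, so the sign is −
Point 5:
  φ: 29.2089′ = 0.486815°; total 21.486815
  S ⇒ negate
  λ: 58.413′ = 0.973550°; total 93.973550
  E ⇒ keep positive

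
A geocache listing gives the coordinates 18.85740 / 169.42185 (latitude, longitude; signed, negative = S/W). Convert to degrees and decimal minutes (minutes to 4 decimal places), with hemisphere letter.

18° 51.4440′ N, 169° 25.3110′ E

φ: minutes = (18.857400 − 18) × 60 = 51.444000
Longitude: fractional part 0.421850 → 25.311000 minutes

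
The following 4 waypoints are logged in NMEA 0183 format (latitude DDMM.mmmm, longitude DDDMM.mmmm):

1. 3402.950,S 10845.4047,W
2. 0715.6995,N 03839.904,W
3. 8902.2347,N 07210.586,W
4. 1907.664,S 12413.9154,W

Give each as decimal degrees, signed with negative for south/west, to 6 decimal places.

1. -34.049167, -108.756745
2. 7.261658, -38.665067
3. 89.037245, -72.176433
4. -19.127733, -124.231923

Point 1:
  φ: degrees = first 2 digits = 34, minutes = 2.95; 34 + 2.95/60 = 34.0491667
  S ⇒ negate
  Longitude: degrees = first 3 digits = 108, minutes = 45.4047; 108 + 45.4047/60 = 108.7567450
  W ⇒ negate
Point 2:
  Lat: degrees = first 2 digits = 7, minutes = 15.6995; 7 + 15.6995/60 = 7.2616583
  N ⇒ keep positive
  λ: split at 3 digits → 038° and 39.904′; 38 + 39.904/60 = 38.6650667
  W ⇒ negate
Point 3:
  Latitude: degrees = first 2 digits = 89, minutes = 2.2347; 89 + 2.2347/60 = 89.0372450
  N → positive
  Lon: degrees = first 3 digits = 72, minutes = 10.586; 72 + 10.586/60 = 72.1764333
  hemisphere W, so the sign is −
Point 4:
  Latitude: degrees = first 2 digits = 19, minutes = 7.664; 19 + 7.664/60 = 19.1277333
  S ⇒ negate
  λ: split at 3 digits → 124° and 13.9154′; 124 + 13.9154/60 = 124.2319233
  W → negative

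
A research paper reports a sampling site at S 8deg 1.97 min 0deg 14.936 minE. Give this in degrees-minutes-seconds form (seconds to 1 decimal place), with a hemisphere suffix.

8°01′58.2″ S, 0°14′56.2″ E

Latitude: fractional minutes 0.97000 × 60 = 58.200″
λ: 14.93600′ → 14′ and 0.93600 × 60 = 56.160″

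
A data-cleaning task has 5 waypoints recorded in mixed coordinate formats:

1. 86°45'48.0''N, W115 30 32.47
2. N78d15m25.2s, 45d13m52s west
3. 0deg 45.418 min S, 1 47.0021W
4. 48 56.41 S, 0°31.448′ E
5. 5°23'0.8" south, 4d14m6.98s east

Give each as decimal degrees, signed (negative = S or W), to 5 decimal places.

1. 86.76333, -115.50902
2. 78.25700, -45.23111
3. -0.75697, -1.78337
4. -48.94017, 0.52413
5. -5.38356, 4.23527

Point 1:
  φ: 86 + 45/60 + 48/3600 = 86.763333
  N ⇒ keep positive
  λ: 115° + 30/60 + 32.47/3600 = 115 + 0.500000 + 0.009019 = 115.509019
  W → negative
Point 2:
  Latitude: 15′ + 25.2″ = 15.42000′; 78 + 15.42000/60 = 78.257000
  N ⇒ keep positive
  Lon: 45° + 13/60 + 52/3600 = 45 + 0.216667 + 0.014444 = 45.231111
  hemisphere W, so the sign is −
Point 3:
  φ: 45.418′ = 0.756967°; total 0.756967
  S ⇒ negate
  λ: 1 + 47.0021/60 = 1.783368
  W ⇒ negate
Point 4:
  Latitude: 56.41′ = 0.940167°; total 48.940167
  S ⇒ negate
  Longitude: 0 + 31.448/60 = 0.524133
  E ⇒ keep positive
Point 5:
  Latitude: 5 + 23/60 + 0.8/3600 = 5.383556
  S ⇒ negate
  Lon: 4 + 14/60 + 6.98/3600 = 4.235272
  E → positive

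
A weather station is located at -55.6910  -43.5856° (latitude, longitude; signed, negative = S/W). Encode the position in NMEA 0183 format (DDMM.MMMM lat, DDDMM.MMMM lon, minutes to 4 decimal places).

Latitude is negative → S; |value| = 55.691000
Lat: fractional part 0.691000 → 41.460000 minutes
Longitude is negative → W; |value| = 43.585600
λ: 43° + 0.585600 × 60 = 43° 35.136000′

5541.4600,S / 04335.1360,W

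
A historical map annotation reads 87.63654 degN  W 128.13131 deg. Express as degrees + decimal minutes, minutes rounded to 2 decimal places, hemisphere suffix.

87° 38.19′ N, 128° 7.88′ W

Lat: fractional part 0.636540 → 38.1924 minutes
Longitude: fractional part 0.131310 → 7.8786 minutes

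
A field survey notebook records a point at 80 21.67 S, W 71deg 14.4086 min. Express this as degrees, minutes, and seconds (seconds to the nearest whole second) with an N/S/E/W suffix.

80°21′40″ S, 71°14′25″ W

φ: fractional minutes 0.67000 × 60 = 40.20″
λ: 14.40860′ → 14′ and 0.40860 × 60 = 24.52″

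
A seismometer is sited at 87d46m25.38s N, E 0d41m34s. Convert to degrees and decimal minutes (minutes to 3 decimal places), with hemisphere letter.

87° 46.423′ N, 0° 41.567′ E

Lat: seconds/60 = 0.42300; minutes = 46 + 0.42300 = 46.42300
λ: 41 + 34/60 = 41.56667′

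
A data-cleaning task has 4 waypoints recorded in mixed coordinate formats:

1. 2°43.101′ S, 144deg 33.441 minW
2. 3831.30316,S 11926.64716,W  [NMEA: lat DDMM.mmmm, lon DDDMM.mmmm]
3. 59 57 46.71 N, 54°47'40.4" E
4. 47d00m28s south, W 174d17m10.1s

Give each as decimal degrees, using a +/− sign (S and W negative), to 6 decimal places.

1. -2.718350, -144.557350
2. -38.521719, -119.444119
3. 59.962975, 54.794556
4. -47.007778, -174.286139

Point 1:
  φ: 2 + 43.101/60 = 2.7183500
  S → negative
  Longitude: 144 + 33.441/60 = 144.5573500
  hemisphere W, so the sign is −
Point 2:
  φ: degrees = first 2 digits = 38, minutes = 31.30316; 38 + 31.30316/60 = 38.5217193
  S → negative
  λ: degrees = first 3 digits = 119, minutes = 26.64716; 119 + 26.64716/60 = 119.4441193
  W ⇒ negate
Point 3:
  φ: 59 + 57/60 + 46.71/3600 = 59.9629750
  N ⇒ keep positive
  Longitude: 54° + 47/60 + 40.4/3600 = 54 + 0.783333 + 0.011222 = 54.7945556
  E → positive
Point 4:
  Latitude: 47 + 0/60 + 28/3600 = 47.0077778
  S → negative
  Longitude: 174 + 17/60 + 10.1/3600 = 174.2861389
  W ⇒ negate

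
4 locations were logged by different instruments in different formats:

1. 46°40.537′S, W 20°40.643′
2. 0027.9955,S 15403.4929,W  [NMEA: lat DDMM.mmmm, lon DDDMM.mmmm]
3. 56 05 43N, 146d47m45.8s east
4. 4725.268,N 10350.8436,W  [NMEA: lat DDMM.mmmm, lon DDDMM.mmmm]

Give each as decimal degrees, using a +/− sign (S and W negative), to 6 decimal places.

1. -46.675617, -20.677383
2. -0.466592, -154.058215
3. 56.095278, 146.796056
4. 47.421133, -103.847393

Point 1:
  Lat: 40.537′ = 0.675617°; total 46.6756167
  hemisphere S, so the sign is −
  λ: 40.643′ = 0.677383°; total 20.6773833
  W → negative
Point 2:
  Lat: split at 2 digits → 00° and 27.9955′; 0 + 27.9955/60 = 0.4665917
  S ⇒ negate
  Longitude: split at 3 digits → 154° and 3.4929′; 154 + 3.4929/60 = 154.0582150
  hemisphere W, so the sign is −
Point 3:
  φ: 5′ + 43″ = 5.71667′; 56 + 5.71667/60 = 56.0952778
  N ⇒ keep positive
  λ: 146° + 47/60 + 45.8/3600 = 146 + 0.783333 + 0.012722 = 146.7960556
  E ⇒ keep positive
Point 4:
  Lat: split at 2 digits → 47° and 25.268′; 47 + 25.268/60 = 47.4211333
  N ⇒ keep positive
  λ: split at 3 digits → 103° and 50.8436′; 103 + 50.8436/60 = 103.8473933
  hemisphere W, so the sign is −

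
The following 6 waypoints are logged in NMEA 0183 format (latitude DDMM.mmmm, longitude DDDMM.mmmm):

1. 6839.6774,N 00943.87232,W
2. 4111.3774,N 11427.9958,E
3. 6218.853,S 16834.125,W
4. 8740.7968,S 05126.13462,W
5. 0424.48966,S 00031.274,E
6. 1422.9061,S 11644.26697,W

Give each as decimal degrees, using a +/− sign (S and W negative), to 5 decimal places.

Point 1:
  Latitude: degrees = first 2 digits = 68, minutes = 39.6774; 68 + 39.6774/60 = 68.661290
  N → positive
  λ: degrees = first 3 digits = 9, minutes = 43.87232; 9 + 43.87232/60 = 9.731205
  W ⇒ negate
Point 2:
  Lat: degrees = first 2 digits = 41, minutes = 11.3774; 41 + 11.3774/60 = 41.189623
  N → positive
  Longitude: split at 3 digits → 114° and 27.9958′; 114 + 27.9958/60 = 114.466597
  E ⇒ keep positive
Point 3:
  Lat: split at 2 digits → 62° and 18.853′; 62 + 18.853/60 = 62.314217
  S ⇒ negate
  Lon: degrees = first 3 digits = 168, minutes = 34.125; 168 + 34.125/60 = 168.568750
  hemisphere W, so the sign is −
Point 4:
  Lat: split at 2 digits → 87° and 40.7968′; 87 + 40.7968/60 = 87.679947
  hemisphere S, so the sign is −
  λ: split at 3 digits → 051° and 26.13462′; 51 + 26.13462/60 = 51.435577
  W → negative
Point 5:
  Lat: split at 2 digits → 04° and 24.48966′; 4 + 24.48966/60 = 4.408161
  S ⇒ negate
  Longitude: split at 3 digits → 000° and 31.274′; 0 + 31.274/60 = 0.521233
  E → positive
Point 6:
  Latitude: split at 2 digits → 14° and 22.9061′; 14 + 22.9061/60 = 14.381768
  S → negative
  Longitude: degrees = first 3 digits = 116, minutes = 44.26697; 116 + 44.26697/60 = 116.737783
  W → negative

1. 68.66129, -9.73121
2. 41.18962, 114.46660
3. -62.31422, -168.56875
4. -87.67995, -51.43558
5. -4.40816, 0.52123
6. -14.38177, -116.73778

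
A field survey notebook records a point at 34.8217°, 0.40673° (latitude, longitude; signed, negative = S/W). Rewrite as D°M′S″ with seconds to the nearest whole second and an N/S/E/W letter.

34°49′18″ N, 0°24′24″ E

φ: 0.821700° → 49.30200′; 0.30200 × 60 = 18.12″
Lon: 0.406730° → 24.40380′; 0.40380 × 60 = 24.23″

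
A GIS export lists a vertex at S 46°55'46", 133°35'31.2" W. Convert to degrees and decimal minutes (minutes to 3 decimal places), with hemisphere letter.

46° 55.767′ S, 133° 35.520′ W

φ: seconds/60 = 0.76667; minutes = 55 + 0.76667 = 55.76667
λ: seconds/60 = 0.52000; minutes = 35 + 0.52000 = 35.52000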